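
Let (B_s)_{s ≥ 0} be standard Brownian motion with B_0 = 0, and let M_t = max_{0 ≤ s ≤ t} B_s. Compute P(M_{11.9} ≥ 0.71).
P(M_{11.9} ≥ 0.71) = 2·P(B_{11.9} ≥ 0.71) = 2(1 − Φ(0.71/√11.9)) ≈ 0.8369

By the reflection principle for Brownian motion, P(M_t ≥ a) = 2 · P(B_t ≥ a) for a ≥ 0. Since B_t ~ N(0, t), P(B_t ≥ 0.71) = 1 − Φ(0.71/√t) = 1 − Φ(0.71/√11.9) = 1 − Φ(0.2058). So
  P(M_{11.9} ≥ 0.71) = 2(1 − Φ(0.2058)) ≈ 0.8369.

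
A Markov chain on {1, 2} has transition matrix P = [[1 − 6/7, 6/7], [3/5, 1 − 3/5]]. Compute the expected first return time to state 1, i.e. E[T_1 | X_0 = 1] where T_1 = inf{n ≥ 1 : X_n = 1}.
E[T_1 | X_0 = 1] = 1/π_1 = 17/7

For an irreducible recurrent Markov chain with stationary distribution π, E[T_i | X_0 = i] = 1/π_i (Kac's formula). Here π_1 = (3/5)/(6/7 + 3/5) = (3/5)/(51/35) = 7/17, so E[T_1 | X_0 = 1] = 1/π_1 = (6/7 + 3/5)/(3/5) = (51/35)/(3/5) = 17/7.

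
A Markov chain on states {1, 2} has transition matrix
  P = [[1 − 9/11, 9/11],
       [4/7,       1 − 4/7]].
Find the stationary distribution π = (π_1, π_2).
π_1 = 44/107, π_2 = 63/107

Solve πP = π with π_1 + π_2 = 1. From πP = π: π_1 · (1 − 9/11) + π_2 · 4/7 = π_1 ⇒ π_2 · 4/7 = π_1 · 9/11 ⇒ π_2/π_1 = (9/11)/(4/7) = 63/44. Together with π_1 + π_2 = 1:
  π_1 = (4/7)/(9/11 + 4/7) = (4/7)/(107/77) = 44/107,
  π_2 = (9/11)/(9/11 + 4/7) = (9/11)/(107/77) = 63/107.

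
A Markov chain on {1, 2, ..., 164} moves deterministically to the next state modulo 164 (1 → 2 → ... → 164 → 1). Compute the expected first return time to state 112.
E[T_112 | X_0 = 112] = 164

The chain cycles deterministically, so starting at state 112 it returns in exactly 164 steps. Equivalently, the stationary distribution is uniform π_j = 1/164 for every state j, so by Kac's formula E[T_112] = 1/π_112 = 164.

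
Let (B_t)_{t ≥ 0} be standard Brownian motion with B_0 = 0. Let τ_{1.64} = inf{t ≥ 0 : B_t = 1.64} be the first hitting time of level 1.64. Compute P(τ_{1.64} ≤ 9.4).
P(τ_{1.64} ≤ 9.4) = 2(1 − Φ(1.64/√9.4)) = 2(1 − Φ(0.5349)) ≈ 0.5927

By the reflection principle for standard BM, P(τ_b ≤ t) = 2 · P(B_t ≥ b). Since B_t ~ N(0, t), P(B_t ≥ 1.64) = 1 − Φ(1.64/√t) = 1 − Φ(1.64/√9.4) = 1 − Φ(0.5349) ≈ 0.29636. Doubling: P(τ_{1.64} ≤ 9.4) ≈ 2 · 0.29636 = 0.59272 ≈ 0.5927.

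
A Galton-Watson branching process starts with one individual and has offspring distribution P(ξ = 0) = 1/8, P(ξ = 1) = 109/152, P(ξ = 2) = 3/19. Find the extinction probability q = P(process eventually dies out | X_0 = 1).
q = 19/24

The pgf is f(s) = 1/8 + 109/152·s + 3/19·s². The extinction probability q is the smallest fixed point of f in [0, 1]. Setting s = f(s):
  3/19·s² + (109/152 − 1)·s + 1/8 = 0
  3/19·s² − (1/8 + 3/19)·s + 1/8 = 0
which factors as (s − 1)·(3/19·s − 1/8) = 0, giving roots s = 1 and s = (1/8)/(3/19) = 19/24.
Mean offspring μ = 109/152 + 2·3/19 = 157/152 > 1 (supercritical), so q < 1. The extinction probability is the smaller root: q = (1/8)/(3/19) = 19/24.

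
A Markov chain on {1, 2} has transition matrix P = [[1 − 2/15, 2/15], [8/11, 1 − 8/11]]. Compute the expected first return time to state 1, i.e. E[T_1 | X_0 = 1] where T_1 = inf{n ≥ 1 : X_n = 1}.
E[T_1 | X_0 = 1] = 1/π_1 = 71/60

For an irreducible recurrent Markov chain with stationary distribution π, E[T_i | X_0 = i] = 1/π_i (Kac's formula). Here π_1 = (8/11)/(2/15 + 8/11) = (8/11)/(142/165) = 60/71, so E[T_1 | X_0 = 1] = 1/π_1 = (2/15 + 8/11)/(8/11) = (142/165)/(8/11) = 71/60.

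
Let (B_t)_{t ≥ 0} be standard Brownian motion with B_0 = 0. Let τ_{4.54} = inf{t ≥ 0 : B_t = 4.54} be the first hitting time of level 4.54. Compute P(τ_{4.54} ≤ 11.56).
P(τ_{4.54} ≤ 11.56) = 2(1 − Φ(4.54/√11.56)) = 2(1 − Φ(1.3353)) ≈ 0.1818

By the reflection principle for standard BM, P(τ_b ≤ t) = 2 · P(B_t ≥ b). Since B_t ~ N(0, t), P(B_t ≥ 4.54) = 1 − Φ(4.54/√t) = 1 − Φ(4.54/√11.56) = 1 − Φ(1.3353) ≈ 0.09089. Doubling: P(τ_{4.54} ≤ 11.56) ≈ 2 · 0.09089 = 0.18178 ≈ 0.1818.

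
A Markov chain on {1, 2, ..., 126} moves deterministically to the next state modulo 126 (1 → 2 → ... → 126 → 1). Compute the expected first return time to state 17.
E[T_17 | X_0 = 17] = 126

The chain cycles deterministically, so starting at state 17 it returns in exactly 126 steps. Equivalently, the stationary distribution is uniform π_j = 1/126 for every state j, so by Kac's formula E[T_17] = 1/π_17 = 126.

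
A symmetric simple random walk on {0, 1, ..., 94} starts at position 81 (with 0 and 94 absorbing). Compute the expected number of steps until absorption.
E[τ | X_0 = 81] = 1053

Let v_k = E[τ | X_0 = k]. Boundary: v_0 = v_94 = 0. Recurrence: v_k = 1 + (v_{k-1} + v_{k+1})/2 for 1 ≤ k ≤ 93. The particular solution to v_k − (v_{k-1} + v_{k+1})/2 = 1 is v_k = −k^2. Adding homogeneous solution A + B k and matching boundaries gives v_k = k (94 − k). Substituting k = 81: v_81 = 81 · 13 = 1053.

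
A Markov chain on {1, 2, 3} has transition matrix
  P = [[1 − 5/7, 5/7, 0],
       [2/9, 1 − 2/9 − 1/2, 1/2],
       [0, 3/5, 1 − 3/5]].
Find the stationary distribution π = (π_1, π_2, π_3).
π = (28/193, 90/193, 75/193)

This is a birth-death chain on three states, which satisfies detailed balance: π_1 · P_{12} = π_2 · P_{21} and π_2 · P_{23} = π_3 · P_{32}.
From π_1 · 5/7 = π_2 · 2/9: π_2/π_1 = (5/7)/(2/9) = 45/14.
From π_2 · 1/2 = π_3 · 3/5: π_3/π_2 = (1/2)/(3/5) = 5/6.
Take π_1 proportional to 1; then unnormalized π = (1, 45/14, 75/28). Normalize by dividing by the sum 193/28:
  π = (28/193, 90/193, 75/193).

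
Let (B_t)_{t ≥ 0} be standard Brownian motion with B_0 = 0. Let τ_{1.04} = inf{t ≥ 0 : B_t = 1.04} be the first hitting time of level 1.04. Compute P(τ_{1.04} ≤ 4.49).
P(τ_{1.04} ≤ 4.49) = 2(1 − Φ(1.04/√4.49)) = 2(1 − Φ(0.4908)) ≈ 0.6236

By the reflection principle for standard BM, P(τ_b ≤ t) = 2 · P(B_t ≥ b). Since B_t ~ N(0, t), P(B_t ≥ 1.04) = 1 − Φ(1.04/√t) = 1 − Φ(1.04/√4.49) = 1 − Φ(0.4908) ≈ 0.31178. Doubling: P(τ_{1.04} ≤ 4.49) ≈ 2 · 0.31178 = 0.62356 ≈ 0.6236.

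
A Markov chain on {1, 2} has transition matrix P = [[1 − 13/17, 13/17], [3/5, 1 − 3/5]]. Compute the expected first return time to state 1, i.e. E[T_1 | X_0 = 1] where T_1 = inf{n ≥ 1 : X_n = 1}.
E[T_1 | X_0 = 1] = 1/π_1 = 116/51

For an irreducible recurrent Markov chain with stationary distribution π, E[T_i | X_0 = i] = 1/π_i (Kac's formula). Here π_1 = (3/5)/(13/17 + 3/5) = (3/5)/(116/85) = 51/116, so E[T_1 | X_0 = 1] = 1/π_1 = (13/17 + 3/5)/(3/5) = (116/85)/(3/5) = 116/51.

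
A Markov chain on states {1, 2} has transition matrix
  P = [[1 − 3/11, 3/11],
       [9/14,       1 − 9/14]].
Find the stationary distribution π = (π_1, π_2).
π_1 = 33/47, π_2 = 14/47

Solve πP = π with π_1 + π_2 = 1. From πP = π: π_1 · (1 − 3/11) + π_2 · 9/14 = π_1 ⇒ π_2 · 9/14 = π_1 · 3/11 ⇒ π_2/π_1 = (3/11)/(9/14) = 14/33. Together with π_1 + π_2 = 1:
  π_1 = (9/14)/(3/11 + 9/14) = (9/14)/(141/154) = 33/47,
  π_2 = (3/11)/(3/11 + 9/14) = (3/11)/(141/154) = 14/47.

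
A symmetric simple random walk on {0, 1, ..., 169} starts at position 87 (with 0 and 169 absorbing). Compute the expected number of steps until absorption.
E[τ | X_0 = 87] = 7134

Let v_k = E[τ | X_0 = k]. Boundary: v_0 = v_169 = 0. Recurrence: v_k = 1 + (v_{k-1} + v_{k+1})/2 for 1 ≤ k ≤ 168. The particular solution to v_k − (v_{k-1} + v_{k+1})/2 = 1 is v_k = −k^2. Adding homogeneous solution A + B k and matching boundaries gives v_k = k (169 − k). Substituting k = 87: v_87 = 87 · 82 = 7134.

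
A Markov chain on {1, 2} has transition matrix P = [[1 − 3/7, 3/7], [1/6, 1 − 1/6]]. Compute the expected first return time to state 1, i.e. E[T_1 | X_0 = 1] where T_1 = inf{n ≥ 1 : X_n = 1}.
E[T_1 | X_0 = 1] = 1/π_1 = 25/7

For an irreducible recurrent Markov chain with stationary distribution π, E[T_i | X_0 = i] = 1/π_i (Kac's formula). Here π_1 = (1/6)/(3/7 + 1/6) = (1/6)/(25/42) = 7/25, so E[T_1 | X_0 = 1] = 1/π_1 = (3/7 + 1/6)/(1/6) = (25/42)/(1/6) = 25/7.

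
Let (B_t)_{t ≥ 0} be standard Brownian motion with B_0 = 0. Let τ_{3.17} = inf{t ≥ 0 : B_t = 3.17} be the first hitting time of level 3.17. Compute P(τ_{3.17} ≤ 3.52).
P(τ_{3.17} ≤ 3.52) = 2(1 − Φ(3.17/√3.52)) = 2(1 − Φ(1.6896)) ≈ 0.0911

By the reflection principle for standard BM, P(τ_b ≤ t) = 2 · P(B_t ≥ b). Since B_t ~ N(0, t), P(B_t ≥ 3.17) = 1 − Φ(3.17/√t) = 1 − Φ(3.17/√3.52) = 1 − Φ(1.6896) ≈ 0.04555. Doubling: P(τ_{3.17} ≤ 3.52) ≈ 2 · 0.04555 = 0.09110 ≈ 0.0911.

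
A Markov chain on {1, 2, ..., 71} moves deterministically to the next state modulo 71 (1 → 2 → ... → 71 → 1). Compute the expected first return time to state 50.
E[T_50 | X_0 = 50] = 71

The chain cycles deterministically, so starting at state 50 it returns in exactly 71 steps. Equivalently, the stationary distribution is uniform π_j = 1/71 for every state j, so by Kac's formula E[T_50] = 1/π_50 = 71.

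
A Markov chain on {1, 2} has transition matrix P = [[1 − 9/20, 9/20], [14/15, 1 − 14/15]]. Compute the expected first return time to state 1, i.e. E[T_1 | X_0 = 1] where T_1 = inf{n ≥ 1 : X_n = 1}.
E[T_1 | X_0 = 1] = 1/π_1 = 83/56

For an irreducible recurrent Markov chain with stationary distribution π, E[T_i | X_0 = i] = 1/π_i (Kac's formula). Here π_1 = (14/15)/(9/20 + 14/15) = (14/15)/(83/60) = 56/83, so E[T_1 | X_0 = 1] = 1/π_1 = (9/20 + 14/15)/(14/15) = (83/60)/(14/15) = 83/56.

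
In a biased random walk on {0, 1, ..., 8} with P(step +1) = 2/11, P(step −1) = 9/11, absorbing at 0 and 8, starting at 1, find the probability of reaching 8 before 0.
P(hit 8 before 0) = (1 − (9/2)^1) / (1 − (9/2)^8) = 128/6149495

Let u_k denote P(reach 8 before 0 | start at k). Boundary: u_0 = 0, u_8 = 1. Recurrence: u_k = 2/11·u_{k+1} + 9/11·u_{k-1} for 1 ≤ k ≤ 7. Try u_k = A + B·r^k with r = q/p = (9/11)/(2/11) = 9/2. Substitution satisfies the recurrence; boundary conditions give:
  u_k = (1 − r^k) / (1 − r^N) = (1 − (9/2)^1) / (1 − (9/2)^8) = 128/6149495.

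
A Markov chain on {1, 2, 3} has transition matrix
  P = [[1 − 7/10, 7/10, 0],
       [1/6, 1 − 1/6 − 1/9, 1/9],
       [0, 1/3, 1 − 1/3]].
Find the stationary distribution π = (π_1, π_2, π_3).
π = (5/33, 7/11, 7/33)

This is a birth-death chain on three states, which satisfies detailed balance: π_1 · P_{12} = π_2 · P_{21} and π_2 · P_{23} = π_3 · P_{32}.
From π_1 · 7/10 = π_2 · 1/6: π_2/π_1 = (7/10)/(1/6) = 21/5.
From π_2 · 1/9 = π_3 · 1/3: π_3/π_2 = (1/9)/(1/3) = 1/3.
Take π_1 proportional to 1; then unnormalized π = (1, 21/5, 7/5). Normalize by dividing by the sum 33/5:
  π = (5/33, 7/11, 7/33).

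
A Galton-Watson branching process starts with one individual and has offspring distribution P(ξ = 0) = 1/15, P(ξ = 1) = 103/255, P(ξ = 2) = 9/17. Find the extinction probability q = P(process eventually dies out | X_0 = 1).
q = 17/135

The pgf is f(s) = 1/15 + 103/255·s + 9/17·s². The extinction probability q is the smallest fixed point of f in [0, 1]. Setting s = f(s):
  9/17·s² + (103/255 − 1)·s + 1/15 = 0
  9/17·s² − (1/15 + 9/17)·s + 1/15 = 0
which factors as (s − 1)·(9/17·s − 1/15) = 0, giving roots s = 1 and s = (1/15)/(9/17) = 17/135.
Mean offspring μ = 103/255 + 2·9/17 = 373/255 > 1 (supercritical), so q < 1. The extinction probability is the smaller root: q = (1/15)/(9/17) = 17/135.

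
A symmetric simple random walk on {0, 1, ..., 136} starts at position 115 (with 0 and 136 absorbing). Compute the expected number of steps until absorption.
E[τ | X_0 = 115] = 2415

Let v_k = E[τ | X_0 = k]. Boundary: v_0 = v_136 = 0. Recurrence: v_k = 1 + (v_{k-1} + v_{k+1})/2 for 1 ≤ k ≤ 135. The particular solution to v_k − (v_{k-1} + v_{k+1})/2 = 1 is v_k = −k^2. Adding homogeneous solution A + B k and matching boundaries gives v_k = k (136 − k). Substituting k = 115: v_115 = 115 · 21 = 2415.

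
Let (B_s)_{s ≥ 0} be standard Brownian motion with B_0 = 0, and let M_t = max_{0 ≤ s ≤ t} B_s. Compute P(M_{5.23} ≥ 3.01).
P(M_{5.23} ≥ 3.01) = 2·P(B_{5.23} ≥ 3.01) = 2(1 − Φ(3.01/√5.23)) ≈ 0.1881

By the reflection principle for Brownian motion, P(M_t ≥ a) = 2 · P(B_t ≥ a) for a ≥ 0. Since B_t ~ N(0, t), P(B_t ≥ 3.01) = 1 − Φ(3.01/√t) = 1 − Φ(3.01/√5.23) = 1 − Φ(1.3162). So
  P(M_{5.23} ≥ 3.01) = 2(1 − Φ(1.3162)) ≈ 0.1881.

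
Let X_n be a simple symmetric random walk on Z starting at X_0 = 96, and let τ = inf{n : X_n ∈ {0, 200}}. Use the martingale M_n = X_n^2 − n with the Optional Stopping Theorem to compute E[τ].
E[τ] = 9984

M_n = X_n^2 − n is a martingale (since E[X_{n+1}^2 | F_n] = X_n^2 + 1). By OST (τ has finite mean in a bounded region), E[M_τ] = E[M_0] = X_0^2 − 0 = 96^2 = 9216. Also E[M_τ] = E[X_τ^2] − E[τ]. The walk exits at 0 or 200, with P(hit 200 first) = 96/200, so E[X_τ^2] = 200^2 · 96/200 + 0 = 19200. Thus E[τ] = E[X_τ^2] − E[M_τ] = 19200 − 9216 = 9984 = 96(200 − 96) = 9984.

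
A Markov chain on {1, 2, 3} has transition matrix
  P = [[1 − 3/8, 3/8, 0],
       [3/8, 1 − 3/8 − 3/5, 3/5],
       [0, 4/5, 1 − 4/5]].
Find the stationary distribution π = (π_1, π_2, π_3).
π = (4/11, 4/11, 3/11)

This is a birth-death chain on three states, which satisfies detailed balance: π_1 · P_{12} = π_2 · P_{21} and π_2 · P_{23} = π_3 · P_{32}.
From π_1 · 3/8 = π_2 · 3/8: π_2/π_1 = (3/8)/(3/8) = 1.
From π_2 · 3/5 = π_3 · 4/5: π_3/π_2 = (3/5)/(4/5) = 3/4.
Take π_1 proportional to 1; then unnormalized π = (1, 1, 3/4). Normalize by dividing by the sum 11/4:
  π = (4/11, 4/11, 3/11).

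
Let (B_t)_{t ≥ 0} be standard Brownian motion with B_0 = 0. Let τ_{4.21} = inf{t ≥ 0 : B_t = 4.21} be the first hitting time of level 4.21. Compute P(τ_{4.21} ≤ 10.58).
P(τ_{4.21} ≤ 10.58) = 2(1 − Φ(4.21/√10.58)) = 2(1 − Φ(1.2943)) ≈ 0.1956

By the reflection principle for standard BM, P(τ_b ≤ t) = 2 · P(B_t ≥ b). Since B_t ~ N(0, t), P(B_t ≥ 4.21) = 1 − Φ(4.21/√t) = 1 − Φ(4.21/√10.58) = 1 − Φ(1.2943) ≈ 0.09778. Doubling: P(τ_{4.21} ≤ 10.58) ≈ 2 · 0.09778 = 0.19556 ≈ 0.1956.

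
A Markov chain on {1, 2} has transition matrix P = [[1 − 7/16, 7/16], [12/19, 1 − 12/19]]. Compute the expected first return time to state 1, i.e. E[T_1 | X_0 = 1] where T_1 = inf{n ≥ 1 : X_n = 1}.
E[T_1 | X_0 = 1] = 1/π_1 = 325/192

For an irreducible recurrent Markov chain with stationary distribution π, E[T_i | X_0 = i] = 1/π_i (Kac's formula). Here π_1 = (12/19)/(7/16 + 12/19) = (12/19)/(325/304) = 192/325, so E[T_1 | X_0 = 1] = 1/π_1 = (7/16 + 12/19)/(12/19) = (325/304)/(12/19) = 325/192.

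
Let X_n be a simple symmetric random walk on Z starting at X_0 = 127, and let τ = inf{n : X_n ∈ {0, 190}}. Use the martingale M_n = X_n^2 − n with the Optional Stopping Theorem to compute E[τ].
E[τ] = 8001

M_n = X_n^2 − n is a martingale (since E[X_{n+1}^2 | F_n] = X_n^2 + 1). By OST (τ has finite mean in a bounded region), E[M_τ] = E[M_0] = X_0^2 − 0 = 127^2 = 16129. Also E[M_τ] = E[X_τ^2] − E[τ]. The walk exits at 0 or 190, with P(hit 190 first) = 127/190, so E[X_τ^2] = 190^2 · 127/190 + 0 = 24130. Thus E[τ] = E[X_τ^2] − E[M_τ] = 24130 − 16129 = 8001 = 127(190 − 127) = 8001.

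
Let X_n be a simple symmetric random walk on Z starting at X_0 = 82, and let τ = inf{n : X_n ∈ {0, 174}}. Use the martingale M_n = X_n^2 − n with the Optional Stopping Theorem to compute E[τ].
E[τ] = 7544

M_n = X_n^2 − n is a martingale (since E[X_{n+1}^2 | F_n] = X_n^2 + 1). By OST (τ has finite mean in a bounded region), E[M_τ] = E[M_0] = X_0^2 − 0 = 82^2 = 6724. Also E[M_τ] = E[X_τ^2] − E[τ]. The walk exits at 0 or 174, with P(hit 174 first) = 82/174, so E[X_τ^2] = 174^2 · 82/174 + 0 = 14268. Thus E[τ] = E[X_τ^2] − E[M_τ] = 14268 − 6724 = 7544 = 82(174 − 82) = 7544.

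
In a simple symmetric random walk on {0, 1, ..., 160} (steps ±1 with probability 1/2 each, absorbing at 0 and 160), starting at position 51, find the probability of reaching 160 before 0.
P(hit 160 before 0) = 51/160

Let u_k = P(hit 160 before 0 | start at k). Then u_0 = 0, u_160 = 1, and u_k = u_{k-1}/2 + u_{k+1}/2 for 1 ≤ k ≤ 159. This harmonic recurrence is solved by u_k = k/160, giving u_51 = 51/160.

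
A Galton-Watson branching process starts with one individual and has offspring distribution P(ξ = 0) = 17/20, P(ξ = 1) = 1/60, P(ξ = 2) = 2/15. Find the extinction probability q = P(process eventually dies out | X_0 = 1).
q = 1

Mean offspring μ = 0·17/20 + 1·1/60 + 2·2/15 = 17/60 ≤ 1. For μ ≤ 1 with offspring not concentrated at 1, the Galton-Watson process goes extinct almost surely, so q = 1.
(Algebraic check: The pgf is f(s) = 17/20 + 1/60·s + 2/15·s². The extinction probability q is the smallest fixed point of f in [0, 1]. Setting s = f(s):
  2/15·s² + (1/60 − 1)·s + 17/20 = 0
  2/15·s² − (17/20 + 2/15)·s + 17/20 = 0
which factors as (s − 1)·(2/15·s − 17/20) = 0, giving roots s = 1 and s = (17/20)/(2/15) = 51/8. Since 51/8 ≥ 1, the smallest root in [0, 1] is s = 1.)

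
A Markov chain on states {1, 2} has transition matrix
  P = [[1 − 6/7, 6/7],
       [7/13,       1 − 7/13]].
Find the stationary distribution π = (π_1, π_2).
π_1 = 49/127, π_2 = 78/127

Solve πP = π with π_1 + π_2 = 1. From πP = π: π_1 · (1 − 6/7) + π_2 · 7/13 = π_1 ⇒ π_2 · 7/13 = π_1 · 6/7 ⇒ π_2/π_1 = (6/7)/(7/13) = 78/49. Together with π_1 + π_2 = 1:
  π_1 = (7/13)/(6/7 + 7/13) = (7/13)/(127/91) = 49/127,
  π_2 = (6/7)/(6/7 + 7/13) = (6/7)/(127/91) = 78/127.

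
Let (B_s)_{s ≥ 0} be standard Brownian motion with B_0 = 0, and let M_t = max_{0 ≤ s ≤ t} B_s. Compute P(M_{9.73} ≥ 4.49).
P(M_{9.73} ≥ 4.49) = 2·P(B_{9.73} ≥ 4.49) = 2(1 − Φ(4.49/√9.73)) ≈ 0.1500

By the reflection principle for Brownian motion, P(M_t ≥ a) = 2 · P(B_t ≥ a) for a ≥ 0. Since B_t ~ N(0, t), P(B_t ≥ 4.49) = 1 − Φ(4.49/√t) = 1 − Φ(4.49/√9.73) = 1 − Φ(1.4394). So
  P(M_{9.73} ≥ 4.49) = 2(1 − Φ(1.4394)) ≈ 0.1500.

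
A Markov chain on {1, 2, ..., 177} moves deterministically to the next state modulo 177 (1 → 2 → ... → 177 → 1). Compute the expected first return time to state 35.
E[T_35 | X_0 = 35] = 177

The chain cycles deterministically, so starting at state 35 it returns in exactly 177 steps. Equivalently, the stationary distribution is uniform π_j = 1/177 for every state j, so by Kac's formula E[T_35] = 1/π_35 = 177.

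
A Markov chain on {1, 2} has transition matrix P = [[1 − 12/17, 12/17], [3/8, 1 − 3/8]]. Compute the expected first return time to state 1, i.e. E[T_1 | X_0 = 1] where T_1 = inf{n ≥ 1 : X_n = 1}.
E[T_1 | X_0 = 1] = 1/π_1 = 49/17

For an irreducible recurrent Markov chain with stationary distribution π, E[T_i | X_0 = i] = 1/π_i (Kac's formula). Here π_1 = (3/8)/(12/17 + 3/8) = (3/8)/(147/136) = 17/49, so E[T_1 | X_0 = 1] = 1/π_1 = (12/17 + 3/8)/(3/8) = (147/136)/(3/8) = 49/17.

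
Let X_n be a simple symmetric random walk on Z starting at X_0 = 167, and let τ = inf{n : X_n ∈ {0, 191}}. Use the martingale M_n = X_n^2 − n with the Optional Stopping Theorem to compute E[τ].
E[τ] = 4008

M_n = X_n^2 − n is a martingale (since E[X_{n+1}^2 | F_n] = X_n^2 + 1). By OST (τ has finite mean in a bounded region), E[M_τ] = E[M_0] = X_0^2 − 0 = 167^2 = 27889. Also E[M_τ] = E[X_τ^2] − E[τ]. The walk exits at 0 or 191, with P(hit 191 first) = 167/191, so E[X_τ^2] = 191^2 · 167/191 + 0 = 31897. Thus E[τ] = E[X_τ^2] − E[M_τ] = 31897 − 27889 = 4008 = 167(191 − 167) = 4008.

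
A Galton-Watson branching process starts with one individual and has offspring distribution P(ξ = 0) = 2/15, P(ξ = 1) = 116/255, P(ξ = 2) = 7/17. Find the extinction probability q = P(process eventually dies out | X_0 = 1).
q = 34/105

The pgf is f(s) = 2/15 + 116/255·s + 7/17·s². The extinction probability q is the smallest fixed point of f in [0, 1]. Setting s = f(s):
  7/17·s² + (116/255 − 1)·s + 2/15 = 0
  7/17·s² − (2/15 + 7/17)·s + 2/15 = 0
which factors as (s − 1)·(7/17·s − 2/15) = 0, giving roots s = 1 and s = (2/15)/(7/17) = 34/105.
Mean offspring μ = 116/255 + 2·7/17 = 326/255 > 1 (supercritical), so q < 1. The extinction probability is the smaller root: q = (2/15)/(7/17) = 34/105.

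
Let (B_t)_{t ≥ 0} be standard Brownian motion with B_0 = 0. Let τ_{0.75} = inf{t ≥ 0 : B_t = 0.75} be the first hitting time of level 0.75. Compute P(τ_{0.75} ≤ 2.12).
P(τ_{0.75} ≤ 2.12) = 2(1 − Φ(0.75/√2.12)) = 2(1 − Φ(0.5151)) ≈ 0.6065

By the reflection principle for standard BM, P(τ_b ≤ t) = 2 · P(B_t ≥ b). Since B_t ~ N(0, t), P(B_t ≥ 0.75) = 1 − Φ(0.75/√t) = 1 − Φ(0.75/√2.12) = 1 − Φ(0.5151) ≈ 0.30324. Doubling: P(τ_{0.75} ≤ 2.12) ≈ 2 · 0.30324 = 0.60648 ≈ 0.6065.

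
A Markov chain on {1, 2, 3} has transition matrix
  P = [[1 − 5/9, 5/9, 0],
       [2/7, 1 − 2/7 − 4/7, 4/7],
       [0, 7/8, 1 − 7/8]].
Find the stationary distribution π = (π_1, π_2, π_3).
π = (14/59, 245/531, 160/531)

This is a birth-death chain on three states, which satisfies detailed balance: π_1 · P_{12} = π_2 · P_{21} and π_2 · P_{23} = π_3 · P_{32}.
From π_1 · 5/9 = π_2 · 2/7: π_2/π_1 = (5/9)/(2/7) = 35/18.
From π_2 · 4/7 = π_3 · 7/8: π_3/π_2 = (4/7)/(7/8) = 32/49.
Take π_1 proportional to 1; then unnormalized π = (1, 35/18, 80/63). Normalize by dividing by the sum 59/14:
  π = (14/59, 245/531, 160/531).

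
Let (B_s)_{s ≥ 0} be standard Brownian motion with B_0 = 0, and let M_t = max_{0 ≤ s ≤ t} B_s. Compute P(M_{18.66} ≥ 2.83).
P(M_{18.66} ≥ 2.83) = 2·P(B_{18.66} ≥ 2.83) = 2(1 − Φ(2.83/√18.66)) ≈ 0.5124

By the reflection principle for Brownian motion, P(M_t ≥ a) = 2 · P(B_t ≥ a) for a ≥ 0. Since B_t ~ N(0, t), P(B_t ≥ 2.83) = 1 − Φ(2.83/√t) = 1 − Φ(2.83/√18.66) = 1 − Φ(0.6551). So
  P(M_{18.66} ≥ 2.83) = 2(1 − Φ(0.6551)) ≈ 0.5124.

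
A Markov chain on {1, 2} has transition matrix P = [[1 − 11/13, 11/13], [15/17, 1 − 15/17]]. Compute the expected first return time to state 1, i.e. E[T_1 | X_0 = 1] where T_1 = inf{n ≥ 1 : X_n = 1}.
E[T_1 | X_0 = 1] = 1/π_1 = 382/195

For an irreducible recurrent Markov chain with stationary distribution π, E[T_i | X_0 = i] = 1/π_i (Kac's formula). Here π_1 = (15/17)/(11/13 + 15/17) = (15/17)/(382/221) = 195/382, so E[T_1 | X_0 = 1] = 1/π_1 = (11/13 + 15/17)/(15/17) = (382/221)/(15/17) = 382/195.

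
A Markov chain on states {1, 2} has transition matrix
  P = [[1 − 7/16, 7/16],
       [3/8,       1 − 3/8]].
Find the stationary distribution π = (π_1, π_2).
π_1 = 6/13, π_2 = 7/13

Solve πP = π with π_1 + π_2 = 1. From πP = π: π_1 · (1 − 7/16) + π_2 · 3/8 = π_1 ⇒ π_2 · 3/8 = π_1 · 7/16 ⇒ π_2/π_1 = (7/16)/(3/8) = 7/6. Together with π_1 + π_2 = 1:
  π_1 = (3/8)/(7/16 + 3/8) = (3/8)/(13/16) = 6/13,
  π_2 = (7/16)/(7/16 + 3/8) = (7/16)/(13/16) = 7/13.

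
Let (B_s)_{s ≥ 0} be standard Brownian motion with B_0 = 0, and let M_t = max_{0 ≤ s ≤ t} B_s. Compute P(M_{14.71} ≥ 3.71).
P(M_{14.71} ≥ 3.71) = 2·P(B_{14.71} ≥ 3.71) = 2(1 − Φ(3.71/√14.71)) ≈ 0.3334

By the reflection principle for Brownian motion, P(M_t ≥ a) = 2 · P(B_t ≥ a) for a ≥ 0. Since B_t ~ N(0, t), P(B_t ≥ 3.71) = 1 − Φ(3.71/√t) = 1 − Φ(3.71/√14.71) = 1 − Φ(0.9673). So
  P(M_{14.71} ≥ 3.71) = 2(1 − Φ(0.9673)) ≈ 0.3334.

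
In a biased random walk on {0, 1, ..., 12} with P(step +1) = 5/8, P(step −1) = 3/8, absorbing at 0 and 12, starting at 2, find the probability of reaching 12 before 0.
P(hit 12 before 0) = (1 − (3/5)^2) / (1 − (3/5)^12) = 9765625/15225574

Let u_k denote P(reach 12 before 0 | start at k). Boundary: u_0 = 0, u_12 = 1. Recurrence: u_k = 5/8·u_{k+1} + 3/8·u_{k-1} for 1 ≤ k ≤ 11. Try u_k = A + B·r^k with r = q/p = (3/8)/(5/8) = 3/5. Substitution satisfies the recurrence; boundary conditions give:
  u_k = (1 − r^k) / (1 − r^N) = (1 − (3/5)^2) / (1 − (3/5)^12) = 9765625/15225574.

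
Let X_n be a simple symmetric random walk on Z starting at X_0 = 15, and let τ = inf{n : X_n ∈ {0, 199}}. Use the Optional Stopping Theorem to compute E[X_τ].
E[X_τ] = 15

X_n is a martingale and τ is a bounded-mean stopping time (indeed τ is finite a.s. with bounded expectation since the walk is in a bounded region). By the OST, E[X_τ] = E[X_0] = 15. Equivalently: E[X_τ] = 199 · P(hit 199 first) + 0 · P(hit 0 first) = 199 · (15/199) = 15.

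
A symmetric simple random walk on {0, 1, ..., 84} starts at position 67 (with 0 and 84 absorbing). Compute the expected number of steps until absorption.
E[τ | X_0 = 67] = 1139

Let v_k = E[τ | X_0 = k]. Boundary: v_0 = v_84 = 0. Recurrence: v_k = 1 + (v_{k-1} + v_{k+1})/2 for 1 ≤ k ≤ 83. The particular solution to v_k − (v_{k-1} + v_{k+1})/2 = 1 is v_k = −k^2. Adding homogeneous solution A + B k and matching boundaries gives v_k = k (84 − k). Substituting k = 67: v_67 = 67 · 17 = 1139.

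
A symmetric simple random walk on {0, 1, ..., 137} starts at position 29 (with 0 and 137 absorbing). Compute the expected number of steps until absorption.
E[τ | X_0 = 29] = 3132

Let v_k = E[τ | X_0 = k]. Boundary: v_0 = v_137 = 0. Recurrence: v_k = 1 + (v_{k-1} + v_{k+1})/2 for 1 ≤ k ≤ 136. The particular solution to v_k − (v_{k-1} + v_{k+1})/2 = 1 is v_k = −k^2. Adding homogeneous solution A + B k and matching boundaries gives v_k = k (137 − k). Substituting k = 29: v_29 = 29 · 108 = 3132.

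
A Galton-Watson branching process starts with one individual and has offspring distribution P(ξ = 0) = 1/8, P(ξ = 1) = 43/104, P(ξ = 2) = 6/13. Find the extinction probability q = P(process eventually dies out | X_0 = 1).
q = 13/48

The pgf is f(s) = 1/8 + 43/104·s + 6/13·s². The extinction probability q is the smallest fixed point of f in [0, 1]. Setting s = f(s):
  6/13·s² + (43/104 − 1)·s + 1/8 = 0
  6/13·s² − (1/8 + 6/13)·s + 1/8 = 0
which factors as (s − 1)·(6/13·s − 1/8) = 0, giving roots s = 1 and s = (1/8)/(6/13) = 13/48.
Mean offspring μ = 43/104 + 2·6/13 = 139/104 > 1 (supercritical), so q < 1. The extinction probability is the smaller root: q = (1/8)/(6/13) = 13/48.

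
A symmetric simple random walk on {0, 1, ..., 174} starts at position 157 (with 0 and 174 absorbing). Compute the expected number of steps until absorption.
E[τ | X_0 = 157] = 2669

Let v_k = E[τ | X_0 = k]. Boundary: v_0 = v_174 = 0. Recurrence: v_k = 1 + (v_{k-1} + v_{k+1})/2 for 1 ≤ k ≤ 173. The particular solution to v_k − (v_{k-1} + v_{k+1})/2 = 1 is v_k = −k^2. Adding homogeneous solution A + B k and matching boundaries gives v_k = k (174 − k). Substituting k = 157: v_157 = 157 · 17 = 2669.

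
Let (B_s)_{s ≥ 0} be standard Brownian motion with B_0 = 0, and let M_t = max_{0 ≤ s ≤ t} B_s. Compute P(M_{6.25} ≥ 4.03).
P(M_{6.25} ≥ 4.03) = 2·P(B_{6.25} ≥ 4.03) = 2(1 − Φ(4.03/√6.25)) ≈ 0.1070

By the reflection principle for Brownian motion, P(M_t ≥ a) = 2 · P(B_t ≥ a) for a ≥ 0. Since B_t ~ N(0, t), P(B_t ≥ 4.03) = 1 − Φ(4.03/√t) = 1 − Φ(4.03/√6.25) = 1 − Φ(1.6120). So
  P(M_{6.25} ≥ 4.03) = 2(1 − Φ(1.6120)) ≈ 0.1070.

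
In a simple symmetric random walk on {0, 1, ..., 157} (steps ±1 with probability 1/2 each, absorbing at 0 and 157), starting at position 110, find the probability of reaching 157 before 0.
P(hit 157 before 0) = 110/157

Let u_k = P(hit 157 before 0 | start at k). Then u_0 = 0, u_157 = 1, and u_k = u_{k-1}/2 + u_{k+1}/2 for 1 ≤ k ≤ 156. This harmonic recurrence is solved by u_k = k/157, giving u_110 = 110/157.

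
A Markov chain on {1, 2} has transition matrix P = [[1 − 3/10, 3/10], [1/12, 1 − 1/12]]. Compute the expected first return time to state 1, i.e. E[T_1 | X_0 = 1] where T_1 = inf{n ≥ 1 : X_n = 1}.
E[T_1 | X_0 = 1] = 1/π_1 = 23/5

For an irreducible recurrent Markov chain with stationary distribution π, E[T_i | X_0 = i] = 1/π_i (Kac's formula). Here π_1 = (1/12)/(3/10 + 1/12) = (1/12)/(23/60) = 5/23, so E[T_1 | X_0 = 1] = 1/π_1 = (3/10 + 1/12)/(1/12) = (23/60)/(1/12) = 23/5.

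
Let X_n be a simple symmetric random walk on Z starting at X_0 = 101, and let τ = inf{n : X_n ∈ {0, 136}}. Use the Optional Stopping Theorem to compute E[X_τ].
E[X_τ] = 101

X_n is a martingale and τ is a bounded-mean stopping time (indeed τ is finite a.s. with bounded expectation since the walk is in a bounded region). By the OST, E[X_τ] = E[X_0] = 101. Equivalently: E[X_τ] = 136 · P(hit 136 first) + 0 · P(hit 0 first) = 136 · (101/136) = 101.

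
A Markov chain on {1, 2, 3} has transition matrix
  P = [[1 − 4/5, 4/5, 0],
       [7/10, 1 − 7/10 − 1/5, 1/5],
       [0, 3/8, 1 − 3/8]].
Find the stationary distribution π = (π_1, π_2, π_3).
π = (105/289, 120/289, 64/289)

This is a birth-death chain on three states, which satisfies detailed balance: π_1 · P_{12} = π_2 · P_{21} and π_2 · P_{23} = π_3 · P_{32}.
From π_1 · 4/5 = π_2 · 7/10: π_2/π_1 = (4/5)/(7/10) = 8/7.
From π_2 · 1/5 = π_3 · 3/8: π_3/π_2 = (1/5)/(3/8) = 8/15.
Take π_1 proportional to 1; then unnormalized π = (1, 8/7, 64/105). Normalize by dividing by the sum 289/105:
  π = (105/289, 120/289, 64/289).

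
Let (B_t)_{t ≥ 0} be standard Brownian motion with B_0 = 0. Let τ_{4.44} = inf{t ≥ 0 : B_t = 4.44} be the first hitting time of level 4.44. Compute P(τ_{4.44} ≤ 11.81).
P(τ_{4.44} ≤ 11.81) = 2(1 − Φ(4.44/√11.81)) = 2(1 − Φ(1.2920)) ≈ 0.1964

By the reflection principle for standard BM, P(τ_b ≤ t) = 2 · P(B_t ≥ b). Since B_t ~ N(0, t), P(B_t ≥ 4.44) = 1 − Φ(4.44/√t) = 1 − Φ(4.44/√11.81) = 1 − Φ(1.2920) ≈ 0.09818. Doubling: P(τ_{4.44} ≤ 11.81) ≈ 2 · 0.09818 = 0.19636 ≈ 0.1964.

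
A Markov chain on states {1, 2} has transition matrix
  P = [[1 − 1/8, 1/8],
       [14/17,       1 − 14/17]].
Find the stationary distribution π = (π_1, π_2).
π_1 = 112/129, π_2 = 17/129

Solve πP = π with π_1 + π_2 = 1. From πP = π: π_1 · (1 − 1/8) + π_2 · 14/17 = π_1 ⇒ π_2 · 14/17 = π_1 · 1/8 ⇒ π_2/π_1 = (1/8)/(14/17) = 17/112. Together with π_1 + π_2 = 1:
  π_1 = (14/17)/(1/8 + 14/17) = (14/17)/(129/136) = 112/129,
  π_2 = (1/8)/(1/8 + 14/17) = (1/8)/(129/136) = 17/129.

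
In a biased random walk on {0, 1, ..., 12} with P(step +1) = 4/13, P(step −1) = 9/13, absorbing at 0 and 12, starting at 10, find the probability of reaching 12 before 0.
P(hit 12 before 0) = (1 − (9/4)^10) / (1 − (9/4)^12) = 858027280/4344811681

Let u_k denote P(reach 12 before 0 | start at k). Boundary: u_0 = 0, u_12 = 1. Recurrence: u_k = 4/13·u_{k+1} + 9/13·u_{k-1} for 1 ≤ k ≤ 11. Try u_k = A + B·r^k with r = q/p = (9/13)/(4/13) = 9/4. Substitution satisfies the recurrence; boundary conditions give:
  u_k = (1 − r^k) / (1 − r^N) = (1 − (9/4)^10) / (1 − (9/4)^12) = 858027280/4344811681.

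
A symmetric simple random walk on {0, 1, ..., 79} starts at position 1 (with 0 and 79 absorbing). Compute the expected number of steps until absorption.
E[τ | X_0 = 1] = 78

Let v_k = E[τ | X_0 = k]. Boundary: v_0 = v_79 = 0. Recurrence: v_k = 1 + (v_{k-1} + v_{k+1})/2 for 1 ≤ k ≤ 78. The particular solution to v_k − (v_{k-1} + v_{k+1})/2 = 1 is v_k = −k^2. Adding homogeneous solution A + B k and matching boundaries gives v_k = k (79 − k). Substituting k = 1: v_1 = 1 · 78 = 78.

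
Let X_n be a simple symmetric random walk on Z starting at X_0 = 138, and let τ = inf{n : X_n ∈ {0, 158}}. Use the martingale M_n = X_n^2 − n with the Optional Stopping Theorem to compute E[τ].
E[τ] = 2760

M_n = X_n^2 − n is a martingale (since E[X_{n+1}^2 | F_n] = X_n^2 + 1). By OST (τ has finite mean in a bounded region), E[M_τ] = E[M_0] = X_0^2 − 0 = 138^2 = 19044. Also E[M_τ] = E[X_τ^2] − E[τ]. The walk exits at 0 or 158, with P(hit 158 first) = 138/158, so E[X_τ^2] = 158^2 · 138/158 + 0 = 21804. Thus E[τ] = E[X_τ^2] − E[M_τ] = 21804 − 19044 = 2760 = 138(158 − 138) = 2760.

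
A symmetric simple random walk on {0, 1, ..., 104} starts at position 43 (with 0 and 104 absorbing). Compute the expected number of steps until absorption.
E[τ | X_0 = 43] = 2623

Let v_k = E[τ | X_0 = k]. Boundary: v_0 = v_104 = 0. Recurrence: v_k = 1 + (v_{k-1} + v_{k+1})/2 for 1 ≤ k ≤ 103. The particular solution to v_k − (v_{k-1} + v_{k+1})/2 = 1 is v_k = −k^2. Adding homogeneous solution A + B k and matching boundaries gives v_k = k (104 − k). Substituting k = 43: v_43 = 43 · 61 = 2623.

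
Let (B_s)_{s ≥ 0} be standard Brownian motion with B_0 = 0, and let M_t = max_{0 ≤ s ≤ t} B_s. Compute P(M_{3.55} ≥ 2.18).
P(M_{3.55} ≥ 2.18) = 2·P(B_{3.55} ≥ 2.18) = 2(1 − Φ(2.18/√3.55)) ≈ 0.2473

By the reflection principle for Brownian motion, P(M_t ≥ a) = 2 · P(B_t ≥ a) for a ≥ 0. Since B_t ~ N(0, t), P(B_t ≥ 2.18) = 1 − Φ(2.18/√t) = 1 − Φ(2.18/√3.55) = 1 − Φ(1.1570). So
  P(M_{3.55} ≥ 2.18) = 2(1 − Φ(1.1570)) ≈ 0.2473.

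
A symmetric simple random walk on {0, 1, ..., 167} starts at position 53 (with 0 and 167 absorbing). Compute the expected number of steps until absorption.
E[τ | X_0 = 53] = 6042

Let v_k = E[τ | X_0 = k]. Boundary: v_0 = v_167 = 0. Recurrence: v_k = 1 + (v_{k-1} + v_{k+1})/2 for 1 ≤ k ≤ 166. The particular solution to v_k − (v_{k-1} + v_{k+1})/2 = 1 is v_k = −k^2. Adding homogeneous solution A + B k and matching boundaries gives v_k = k (167 − k). Substituting k = 53: v_53 = 53 · 114 = 6042.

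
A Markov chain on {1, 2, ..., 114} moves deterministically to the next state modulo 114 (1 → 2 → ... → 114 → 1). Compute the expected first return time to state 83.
E[T_83 | X_0 = 83] = 114

The chain cycles deterministically, so starting at state 83 it returns in exactly 114 steps. Equivalently, the stationary distribution is uniform π_j = 1/114 for every state j, so by Kac's formula E[T_83] = 1/π_83 = 114.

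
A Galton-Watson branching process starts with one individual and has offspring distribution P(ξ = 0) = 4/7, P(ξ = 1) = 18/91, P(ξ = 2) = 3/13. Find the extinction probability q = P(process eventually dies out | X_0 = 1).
q = 1

Mean offspring μ = 0·4/7 + 1·18/91 + 2·3/13 = 60/91 ≤ 1. For μ ≤ 1 with offspring not concentrated at 1, the Galton-Watson process goes extinct almost surely, so q = 1.
(Algebraic check: The pgf is f(s) = 4/7 + 18/91·s + 3/13·s². The extinction probability q is the smallest fixed point of f in [0, 1]. Setting s = f(s):
  3/13·s² + (18/91 − 1)·s + 4/7 = 0
  3/13·s² − (4/7 + 3/13)·s + 4/7 = 0
which factors as (s − 1)·(3/13·s − 4/7) = 0, giving roots s = 1 and s = (4/7)/(3/13) = 52/21. Since 52/21 ≥ 1, the smallest root in [0, 1] is s = 1.)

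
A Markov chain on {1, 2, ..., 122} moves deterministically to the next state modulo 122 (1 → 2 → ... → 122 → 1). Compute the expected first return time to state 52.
E[T_52 | X_0 = 52] = 122

The chain cycles deterministically, so starting at state 52 it returns in exactly 122 steps. Equivalently, the stationary distribution is uniform π_j = 1/122 for every state j, so by Kac's formula E[T_52] = 1/π_52 = 122.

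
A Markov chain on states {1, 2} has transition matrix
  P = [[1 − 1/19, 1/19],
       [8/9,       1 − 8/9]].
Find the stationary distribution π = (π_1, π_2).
π_1 = 152/161, π_2 = 9/161

Solve πP = π with π_1 + π_2 = 1. From πP = π: π_1 · (1 − 1/19) + π_2 · 8/9 = π_1 ⇒ π_2 · 8/9 = π_1 · 1/19 ⇒ π_2/π_1 = (1/19)/(8/9) = 9/152. Together with π_1 + π_2 = 1:
  π_1 = (8/9)/(1/19 + 8/9) = (8/9)/(161/171) = 152/161,
  π_2 = (1/19)/(1/19 + 8/9) = (1/19)/(161/171) = 9/161.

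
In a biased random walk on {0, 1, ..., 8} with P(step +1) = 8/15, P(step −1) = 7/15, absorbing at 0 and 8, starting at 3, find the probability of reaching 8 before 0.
P(hit 8 before 0) = (1 − (7/8)^3) / (1 − (7/8)^8) = 5537792/11012415

Let u_k denote P(reach 8 before 0 | start at k). Boundary: u_0 = 0, u_8 = 1. Recurrence: u_k = 8/15·u_{k+1} + 7/15·u_{k-1} for 1 ≤ k ≤ 7. Try u_k = A + B·r^k with r = q/p = (7/15)/(8/15) = 7/8. Substitution satisfies the recurrence; boundary conditions give:
  u_k = (1 − r^k) / (1 − r^N) = (1 − (7/8)^3) / (1 − (7/8)^8) = 5537792/11012415.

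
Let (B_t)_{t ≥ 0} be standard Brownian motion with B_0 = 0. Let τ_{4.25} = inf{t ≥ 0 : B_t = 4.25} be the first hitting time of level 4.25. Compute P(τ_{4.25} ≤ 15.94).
P(τ_{4.25} ≤ 15.94) = 2(1 − Φ(4.25/√15.94)) = 2(1 − Φ(1.0645)) ≈ 0.2871

By the reflection principle for standard BM, P(τ_b ≤ t) = 2 · P(B_t ≥ b). Since B_t ~ N(0, t), P(B_t ≥ 4.25) = 1 − Φ(4.25/√t) = 1 − Φ(4.25/√15.94) = 1 − Φ(1.0645) ≈ 0.14355. Doubling: P(τ_{4.25} ≤ 15.94) ≈ 2 · 0.14355 = 0.28710 ≈ 0.2871.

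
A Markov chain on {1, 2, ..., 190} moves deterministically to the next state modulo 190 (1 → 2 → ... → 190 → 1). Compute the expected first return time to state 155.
E[T_155 | X_0 = 155] = 190

The chain cycles deterministically, so starting at state 155 it returns in exactly 190 steps. Equivalently, the stationary distribution is uniform π_j = 1/190 for every state j, so by Kac's formula E[T_155] = 1/π_155 = 190.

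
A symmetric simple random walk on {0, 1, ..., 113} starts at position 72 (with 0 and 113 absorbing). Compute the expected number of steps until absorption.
E[τ | X_0 = 72] = 2952

Let v_k = E[τ | X_0 = k]. Boundary: v_0 = v_113 = 0. Recurrence: v_k = 1 + (v_{k-1} + v_{k+1})/2 for 1 ≤ k ≤ 112. The particular solution to v_k − (v_{k-1} + v_{k+1})/2 = 1 is v_k = −k^2. Adding homogeneous solution A + B k and matching boundaries gives v_k = k (113 − k). Substituting k = 72: v_72 = 72 · 41 = 2952.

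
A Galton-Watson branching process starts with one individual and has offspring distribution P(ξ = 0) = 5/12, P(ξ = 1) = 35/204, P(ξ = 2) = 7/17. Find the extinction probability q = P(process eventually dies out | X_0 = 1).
q = 1

Mean offspring μ = 0·5/12 + 1·35/204 + 2·7/17 = 203/204 ≤ 1. For μ ≤ 1 with offspring not concentrated at 1, the Galton-Watson process goes extinct almost surely, so q = 1.
(Algebraic check: The pgf is f(s) = 5/12 + 35/204·s + 7/17·s². The extinction probability q is the smallest fixed point of f in [0, 1]. Setting s = f(s):
  7/17·s² + (35/204 − 1)·s + 5/12 = 0
  7/17·s² − (5/12 + 7/17)·s + 5/12 = 0
which factors as (s − 1)·(7/17·s − 5/12) = 0, giving roots s = 1 and s = (5/12)/(7/17) = 85/84. Since 85/84 ≥ 1, the smallest root in [0, 1] is s = 1.)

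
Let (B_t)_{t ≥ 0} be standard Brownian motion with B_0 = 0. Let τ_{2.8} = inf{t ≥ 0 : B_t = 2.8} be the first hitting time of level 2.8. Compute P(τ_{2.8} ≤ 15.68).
P(τ_{2.8} ≤ 15.68) = 2(1 − Φ(2.8/√15.68)) = 2(1 − Φ(0.7071)) ≈ 0.4795

By the reflection principle for standard BM, P(τ_b ≤ t) = 2 · P(B_t ≥ b). Since B_t ~ N(0, t), P(B_t ≥ 2.8) = 1 − Φ(2.8/√t) = 1 − Φ(2.8/√15.68) = 1 − Φ(0.7071) ≈ 0.23975. Doubling: P(τ_{2.8} ≤ 15.68) ≈ 2 · 0.23975 = 0.47950 ≈ 0.4795.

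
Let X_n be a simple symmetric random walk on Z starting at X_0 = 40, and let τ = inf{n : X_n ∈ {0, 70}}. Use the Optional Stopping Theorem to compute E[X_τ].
E[X_τ] = 40

X_n is a martingale and τ is a bounded-mean stopping time (indeed τ is finite a.s. with bounded expectation since the walk is in a bounded region). By the OST, E[X_τ] = E[X_0] = 40. Equivalently: E[X_τ] = 70 · P(hit 70 first) + 0 · P(hit 0 first) = 70 · (40/70) = 40.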